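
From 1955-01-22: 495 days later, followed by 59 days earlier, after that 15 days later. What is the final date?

Counting forward 495 days from January 22, 1955:
January has 31 days, so 31 − 22 = 9 days remain after January 22, 1955; 495 − 9 = 486 left.
February 1955 has 28 days (1955 is not a leap year): 486 − 28 = 458 left.
March 1955 has 31 days: 458 − 31 = 427 left.
April 1955 has 30 days: 427 − 30 = 397 left.
May 1955 has 31 days: 397 − 31 = 366 left.
June 1955 has 30 days: 366 − 30 = 336 left.
July 1955 has 31 days: 336 − 31 = 305 left.
August 1955 has 31 days: 305 − 31 = 274 left.
September 1955 has 30 days: 274 − 30 = 244 left.
October 1955 has 31 days: 244 − 31 = 213 left.
November 1955 has 30 days: 213 − 30 = 183 left.
December 1955 has 31 days: 183 − 31 = 152 left.
January 1956 has 31 days: 152 − 31 = 121 left.
February 1956 has 29 days (1956 is a leap year): 121 − 29 = 92 left.
March 1956 has 31 days: 92 − 31 = 61 left.
April 1956 has 30 days: 61 − 30 = 31 left.
31 days into May 1956 → May 31, 1956.
Counting back 59 days from May 31, 1956:
Going back 31 days from May 31, 1956 reaches the end of the previous month; 59 − 31 = 28 left.
April 1956 has 30 days; 30 − 28 = 2 → April 2, 1956.
Counting forward 15 days from April 2, 1956:
April has 30 days; 2 + 15 = 17, still in April.

April 17, 1956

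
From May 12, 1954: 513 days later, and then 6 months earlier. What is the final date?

April 7, 1955

Advancing 513 days from May 12, 1954:
May has 31 days, so 31 − 12 = 19 days remain after May 12, 1954; 513 − 19 = 494 left.
June 1954 has 30 days: 494 − 30 = 464 left.
July 1954 has 31 days: 464 − 31 = 433 left.
August 1954 has 31 days: 433 − 31 = 402 left.
September 1954 has 30 days: 402 − 30 = 372 left.
October 1954 has 31 days: 372 − 31 = 341 left.
November 1954 has 30 days: 341 − 30 = 311 left.
December 1954 has 31 days: 311 − 31 = 280 left.
January 1955 has 31 days: 280 − 31 = 249 left.
February 1955 has 28 days (1955 is not a leap year): 249 − 28 = 221 left.
March 1955 has 31 days: 221 − 31 = 190 left.
April 1955 has 30 days: 190 − 30 = 160 left.
May 1955 has 31 days: 160 − 31 = 129 left.
June 1955 has 30 days: 129 − 30 = 99 left.
July 1955 has 31 days: 99 − 31 = 68 left.
August 1955 has 31 days: 68 − 31 = 37 left.
September 1955 has 30 days: 37 − 30 = 7 left.
7 days into October 1955 → October 7, 1955.
Subtracting 6 months from October 7, 1955:
month 10 − 6 = 4 → April 1955.
Day 7 is valid in April, giving April 7, 1955.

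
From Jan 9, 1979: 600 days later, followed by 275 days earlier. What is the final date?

November 30, 1979

Counting forward 600 days from January 9, 1979:
January has 31 days, so 31 − 9 = 22 days remain after January 9, 1979; 600 − 22 = 578 left.
February 1979 has 28 days (1979 is not a leap year): 578 − 28 = 550 left.
March 1979 has 31 days: 550 − 31 = 519 left.
April 1979 has 30 days: 519 − 30 = 489 left.
May 1979 has 31 days: 489 − 31 = 458 left.
June 1979 has 30 days: 458 − 30 = 428 left.
July 1979 has 31 days: 428 − 31 = 397 left.
August 1979 has 31 days: 397 − 31 = 366 left.
September 1979 has 30 days: 366 − 30 = 336 left.
October 1979 has 31 days: 336 − 31 = 305 left.
November 1979 has 30 days: 305 − 30 = 275 left.
December 1979 has 31 days: 275 − 31 = 244 left.
January 1980 has 31 days: 244 − 31 = 213 left.
February 1980 has 29 days (1980 is a leap year): 213 − 29 = 184 left.
March 1980 has 31 days: 184 − 31 = 153 left.
April 1980 has 30 days: 153 − 30 = 123 left.
May 1980 has 31 days: 123 − 31 = 92 left.
June 1980 has 30 days: 92 − 30 = 62 left.
July 1980 has 31 days: 62 − 31 = 31 left.
31 days into August 1980 → August 31, 1980.
Counting back 275 days from August 31, 1980:
Going back 31 days from August 31, 1980 reaches the end of the previous month; 275 − 31 = 244 left.
July 1980 has 31 days: 244 − 31 = 213 left.
June 1980 has 30 days: 213 − 30 = 183 left.
May 1980 has 31 days: 183 − 31 = 152 left.
April 1980 has 30 days: 152 − 30 = 122 left.
March 1980 has 31 days: 122 − 31 = 91 left.
February 1980 has 29 days (1980 is a leap year): 91 − 29 = 62 left.
January 1980 has 31 days: 62 − 31 = 31 left.
December 1979 has 31 days: 31 − 31 = 0 left.
November 1979 has 30 days; 30 − 0 = 30 → November 30, 1979.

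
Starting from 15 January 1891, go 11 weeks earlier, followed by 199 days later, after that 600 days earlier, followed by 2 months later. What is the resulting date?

Going back 11 weeks (= 77 days) from January 15, 1891:
Going back 15 days from January 15, 1891 reaches the end of the previous month; 77 − 15 = 62 left.
December 1890 has 31 days: 62 − 31 = 31 left.
November 1890 has 30 days: 31 − 30 = 1 left.
October 1890 has 31 days; 31 − 1 = 30 → October 30, 1890.
Counting forward 199 days from October 30, 1890:
October has 31 days, so 31 − 30 = 1 day remains after October 30, 1890; 199 − 1 = 198 left.
November 1890 has 30 days: 198 − 30 = 168 left.
December 1890 has 31 days: 168 − 31 = 137 left.
January 1891 has 31 days: 137 − 31 = 106 left.
February 1891 has 28 days (1891 is not a leap year): 106 − 28 = 78 left.
March 1891 has 31 days: 78 − 31 = 47 left.
April 1891 has 30 days: 47 − 30 = 17 left.
17 days into May 1891 → May 17, 1891.
Counting back 600 days from May 17, 1891:
Going back 17 days from May 17, 1891 reaches the end of the previous month; 600 − 17 = 583 left.
April 1891 has 30 days: 583 − 30 = 553 left.
March 1891 has 31 days: 553 − 31 = 522 left.
February 1891 has 28 days (1891 is not a leap year): 522 − 28 = 494 left.
January 1891 has 31 days: 494 − 31 = 463 left.
December 1890 has 31 days: 463 − 31 = 432 left.
November 1890 has 30 days: 432 − 30 = 402 left.
October 1890 has 31 days: 402 − 31 = 371 left.
September 1890 has 30 days: 371 − 30 = 341 left.
August 1890 has 31 days: 341 − 31 = 310 left.
July 1890 has 31 days: 310 − 31 = 279 left.
June 1890 has 30 days: 279 − 30 = 249 left.
May 1890 has 31 days: 249 − 31 = 218 left.
April 1890 has 30 days: 218 − 30 = 188 left.
March 1890 has 31 days: 188 − 31 = 157 left.
February 1890 has 28 days (1890 is not a leap year): 157 − 28 = 129 left.
January 1890 has 31 days: 129 − 31 = 98 left.
December 1889 has 31 days: 98 − 31 = 67 left.
November 1889 has 30 days: 67 − 30 = 37 left.
October 1889 has 31 days: 37 − 31 = 6 left.
September 1889 has 30 days; 30 − 6 = 24 → September 24, 1889.
Advancing 2 months from September 24, 1889:
month 9 + 2 = 11 → November 1889.
Day 24 is valid in November, giving November 24, 1889.

November 24, 1889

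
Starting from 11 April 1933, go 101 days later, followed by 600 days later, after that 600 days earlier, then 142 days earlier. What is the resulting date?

Counting forward 101 days from April 11, 1933:
April has 30 days, so 30 − 11 = 19 days remain after April 11, 1933; 101 − 19 = 82 left.
May 1933 has 31 days: 82 − 31 = 51 left.
June 1933 has 30 days: 51 − 30 = 21 left.
21 days into July 1933 → July 21, 1933.
Adding 600 days from July 21, 1933:
July has 31 days, so 31 − 21 = 10 days remain after July 21, 1933; 600 − 10 = 590 left.
August 1933 has 31 days: 590 − 31 = 559 left.
September 1933 has 30 days: 559 − 30 = 529 left.
October 1933 has 31 days: 529 − 31 = 498 left.
November 1933 has 30 days: 498 − 30 = 468 left.
December 1933 has 31 days: 468 − 31 = 437 left.
January 1934 has 31 days: 437 − 31 = 406 left.
February 1934 has 28 days (1934 is not a leap year): 406 − 28 = 378 left.
March 1934 has 31 days: 378 − 31 = 347 left.
April 1934 has 30 days: 347 − 30 = 317 left.
May 1934 has 31 days: 317 − 31 = 286 left.
June 1934 has 30 days: 286 − 30 = 256 left.
July 1934 has 31 days: 256 − 31 = 225 left.
August 1934 has 31 days: 225 − 31 = 194 left.
September 1934 has 30 days: 194 − 30 = 164 left.
October 1934 has 31 days: 164 − 31 = 133 left.
November 1934 has 30 days: 133 − 30 = 103 left.
December 1934 has 31 days: 103 − 31 = 72 left.
January 1935 has 31 days: 72 − 31 = 41 left.
February 1935 has 28 days (1935 is not a leap year): 41 − 28 = 13 left.
13 days into March 1935 → March 13, 1935.
Going back 600 days from March 13, 1935:
Going back 13 days from March 13, 1935 reaches the end of the previous month; 600 − 13 = 587 left.
February 1935 has 28 days (1935 is not a leap year): 587 − 28 = 559 left.
January 1935 has 31 days: 559 − 31 = 528 left.
December 1934 has 31 days: 528 − 31 = 497 left.
November 1934 has 30 days: 497 − 30 = 467 left.
October 1934 has 31 days: 467 − 31 = 436 left.
September 1934 has 30 days: 436 − 30 = 406 left.
August 1934 has 31 days: 406 − 31 = 375 left.
July 1934 has 31 days: 375 − 31 = 344 left.
June 1934 has 30 days: 344 − 30 = 314 left.
May 1934 has 31 days: 314 − 31 = 283 left.
April 1934 has 30 days: 283 − 30 = 253 left.
March 1934 has 31 days: 253 − 31 = 222 left.
February 1934 has 28 days (1934 is not a leap year): 222 − 28 = 194 left.
January 1934 has 31 days: 194 − 31 = 163 left.
December 1933 has 31 days: 163 − 31 = 132 left.
November 1933 has 30 days: 132 − 30 = 102 left.
October 1933 has 31 days: 102 − 31 = 71 left.
September 1933 has 30 days: 71 − 30 = 41 left.
August 1933 has 31 days: 41 − 31 = 10 left.
July 1933 has 31 days; 31 − 10 = 21 → July 21, 1933.
Subtracting 142 days from July 21, 1933:
Going back 21 days from July 21, 1933 reaches the end of the previous month; 142 − 21 = 121 left.
June 1933 has 30 days: 121 − 30 = 91 left.
May 1933 has 31 days: 91 − 31 = 60 left.
April 1933 has 30 days: 60 − 30 = 30 left.
March 1933 has 31 days; 31 − 30 = 1 → March 1, 1933.

March 1, 1933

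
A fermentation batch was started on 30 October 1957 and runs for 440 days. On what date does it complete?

January 13, 1959

Adding 440 days from October 30, 1957.
October has 31 days, so 31 − 30 = 1 day remains after October 30, 1957; 440 − 1 = 439 left.
November 1957 has 30 days: 439 − 30 = 409 left.
December 1957 has 31 days: 409 − 31 = 378 left.
January 1958 has 31 days: 378 − 31 = 347 left.
February 1958 has 28 days (1958 is not a leap year): 347 − 28 = 319 left.
March 1958 has 31 days: 319 − 31 = 288 left.
April 1958 has 30 days: 288 − 30 = 258 left.
May 1958 has 31 days: 258 − 31 = 227 left.
June 1958 has 30 days: 227 − 30 = 197 left.
July 1958 has 31 days: 197 − 31 = 166 left.
August 1958 has 31 days: 166 − 31 = 135 left.
September 1958 has 30 days: 135 − 30 = 105 left.
October 1958 has 31 days: 105 − 31 = 74 left.
November 1958 has 30 days: 74 − 30 = 44 left.
December 1958 has 31 days: 44 − 31 = 13 left.
13 days into January 1959 → January 13, 1959.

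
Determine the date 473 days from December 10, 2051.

Counting forward 473 days from December 10, 2051.
December has 31 days, so 31 − 10 = 21 days remain after December 10, 2051; 473 − 21 = 452 left.
January 2052 has 31 days: 452 − 31 = 421 left.
February 2052 has 29 days (2052 is a leap year): 421 − 29 = 392 left.
March 2052 has 31 days: 392 − 31 = 361 left.
April 2052 has 30 days: 361 − 30 = 331 left.
May 2052 has 31 days: 331 − 31 = 300 left.
June 2052 has 30 days: 300 − 30 = 270 left.
July 2052 has 31 days: 270 − 31 = 239 left.
August 2052 has 31 days: 239 − 31 = 208 left.
September 2052 has 30 days: 208 − 30 = 178 left.
October 2052 has 31 days: 178 − 31 = 147 left.
November 2052 has 30 days: 147 − 30 = 117 left.
December 2052 has 31 days: 117 − 31 = 86 left.
January 2053 has 31 days: 86 − 31 = 55 left.
February 2053 has 28 days (2053 is not a leap year): 55 − 28 = 27 left.
27 days into March 2053 → March 27, 2053.

March 27, 2053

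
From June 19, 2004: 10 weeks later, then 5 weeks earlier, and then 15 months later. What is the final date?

Counting forward 10 weeks (= 70 days) from June 19, 2004:
June has 30 days, so 30 − 19 = 11 days remain after June 19, 2004; 70 − 11 = 59 left.
July 2004 has 31 days: 59 − 31 = 28 left.
28 days into August 2004 → August 28, 2004.
Subtracting 5 weeks (= 35 days) from August 28, 2004:
Going back 28 days from August 28, 2004 reaches the end of the previous month; 35 − 28 = 7 left.
July 2004 has 31 days; 31 − 7 = 24 → July 24, 2004.
Counting forward 15 months from July 24, 2004:
month 7 + 15 = 22, which is month 10 of year 2005 → October 2005.
Day 24 is valid in October, giving October 24, 2005.

October 24, 2005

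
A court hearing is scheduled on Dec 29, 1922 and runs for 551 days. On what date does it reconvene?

Advancing 551 days from December 29, 1922.
December has 31 days, so 31 − 29 = 2 days remain after December 29, 1922; 551 − 2 = 549 left.
January 1923 has 31 days: 549 − 31 = 518 left.
February 1923 has 28 days (1923 is not a leap year): 518 − 28 = 490 left.
March 1923 has 31 days: 490 − 31 = 459 left.
April 1923 has 30 days: 459 − 30 = 429 left.
May 1923 has 31 days: 429 − 31 = 398 left.
June 1923 has 30 days: 398 − 30 = 368 left.
July 1923 has 31 days: 368 − 31 = 337 left.
August 1923 has 31 days: 337 − 31 = 306 left.
September 1923 has 30 days: 306 − 30 = 276 left.
October 1923 has 31 days: 276 − 31 = 245 left.
November 1923 has 30 days: 245 − 30 = 215 left.
December 1923 has 31 days: 215 − 31 = 184 left.
January 1924 has 31 days: 184 − 31 = 153 left.
February 1924 has 29 days (1924 is a leap year): 153 − 29 = 124 left.
March 1924 has 31 days: 124 − 31 = 93 left.
April 1924 has 30 days: 93 − 30 = 63 left.
May 1924 has 31 days: 63 − 31 = 32 left.
June 1924 has 30 days: 32 − 30 = 2 left.
2 days into July 1924 → July 2, 1924.

July 2, 1924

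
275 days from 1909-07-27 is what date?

April 28, 1910

Counting forward 275 days from July 27, 1909.
July has 31 days, so 31 − 27 = 4 days remain after July 27, 1909; 275 − 4 = 271 left.
August 1909 has 31 days: 271 − 31 = 240 left.
September 1909 has 30 days: 240 − 30 = 210 left.
October 1909 has 31 days: 210 − 31 = 179 left.
November 1909 has 30 days: 179 − 30 = 149 left.
December 1909 has 31 days: 149 − 31 = 118 left.
January 1910 has 31 days: 118 − 31 = 87 left.
February 1910 has 28 days (1910 is not a leap year): 87 − 28 = 59 left.
March 1910 has 31 days: 59 − 31 = 28 left.
28 days into April 1910 → April 28, 1910.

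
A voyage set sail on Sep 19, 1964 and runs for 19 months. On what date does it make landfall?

April 19, 1966

Counting forward 19 months from September 19, 1964.
month 9 + 19 = 28, which is month 4 of year 1966 → April 1966.
Day 19 is valid in April, giving April 19, 1966.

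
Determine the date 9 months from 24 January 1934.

Counting forward 9 months from January 24, 1934.
month 1 + 9 = 10 → October 1934.
Day 24 is valid in October, giving October 24, 1934.

October 24, 1934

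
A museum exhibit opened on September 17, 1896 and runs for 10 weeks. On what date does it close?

Counting forward 10 weeks = 70 days from September 17, 1896.
September has 30 days, so 30 − 17 = 13 days remain after September 17, 1896; 70 − 13 = 57 left.
October 1896 has 31 days: 57 − 31 = 26 left.
26 days into November 1896 → November 26, 1896.

November 26, 1896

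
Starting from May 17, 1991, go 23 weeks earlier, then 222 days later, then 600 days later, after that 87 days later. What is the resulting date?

June 3, 1993

Counting back 23 weeks (= 161 days) from May 17, 1991:
Going back 17 days from May 17, 1991 reaches the end of the previous month; 161 − 17 = 144 left.
April 1991 has 30 days: 144 − 30 = 114 left.
March 1991 has 31 days: 114 − 31 = 83 left.
February 1991 has 28 days (1991 is not a leap year): 83 − 28 = 55 left.
January 1991 has 31 days: 55 − 31 = 24 left.
December 1990 has 31 days; 31 − 24 = 7 → December 7, 1990.
Adding 222 days from December 7, 1990:
December has 31 days, so 31 − 7 = 24 days remain after December 7, 1990; 222 − 24 = 198 left.
January 1991 has 31 days: 198 − 31 = 167 left.
February 1991 has 28 days (1991 is not a leap year): 167 − 28 = 139 left.
March 1991 has 31 days: 139 − 31 = 108 left.
April 1991 has 30 days: 108 − 30 = 78 left.
May 1991 has 31 days: 78 − 31 = 47 left.
June 1991 has 30 days: 47 − 30 = 17 left.
17 days into July 1991 → July 17, 1991.
Adding 600 days from July 17, 1991:
July has 31 days, so 31 − 17 = 14 days remain after July 17, 1991; 600 − 14 = 586 left.
August 1991 has 31 days: 586 − 31 = 555 left.
September 1991 has 30 days: 555 − 30 = 525 left.
October 1991 has 31 days: 525 − 31 = 494 left.
November 1991 has 30 days: 494 − 30 = 464 left.
December 1991 has 31 days: 464 − 31 = 433 left.
January 1992 has 31 days: 433 − 31 = 402 left.
February 1992 has 29 days (1992 is a leap year): 402 − 29 = 373 left.
March 1992 has 31 days: 373 − 31 = 342 left.
April 1992 has 30 days: 342 − 30 = 312 left.
May 1992 has 31 days: 312 − 31 = 281 left.
June 1992 has 30 days: 281 − 30 = 251 left.
July 1992 has 31 days: 251 − 31 = 220 left.
August 1992 has 31 days: 220 − 31 = 189 left.
September 1992 has 30 days: 189 − 30 = 159 left.
October 1992 has 31 days: 159 − 31 = 128 left.
November 1992 has 30 days: 128 − 30 = 98 left.
December 1992 has 31 days: 98 − 31 = 67 left.
January 1993 has 31 days: 67 − 31 = 36 left.
February 1993 has 28 days (1993 is not a leap year): 36 − 28 = 8 left.
8 days into March 1993 → March 8, 1993.
Adding 87 days from March 8, 1993:
March has 31 days, so 31 − 8 = 23 days remain after March 8, 1993; 87 − 23 = 64 left.
April 1993 has 30 days: 64 − 30 = 34 left.
May 1993 has 31 days: 34 − 31 = 3 left.
3 days into June 1993 → June 3, 1993.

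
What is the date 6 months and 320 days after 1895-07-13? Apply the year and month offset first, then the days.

Adding 6 months and 320 days from July 13, 1895: first the month/year part, then the days.
month 7 + 6 = 13, which is month 1 of year 1896 → January 1896.
Day 13 is valid in January, giving January 13, 1896.
Now add 320 days from January 13, 1896.
January has 31 days, so 31 − 13 = 18 days remain after January 13, 1896; 320 − 18 = 302 left.
February 1896 has 29 days (1896 is a leap year): 302 − 29 = 273 left.
March 1896 has 31 days: 273 − 31 = 242 left.
April 1896 has 30 days: 242 − 30 = 212 left.
May 1896 has 31 days: 212 − 31 = 181 left.
June 1896 has 30 days: 181 − 30 = 151 left.
July 1896 has 31 days: 151 − 31 = 120 left.
August 1896 has 31 days: 120 − 31 = 89 left.
September 1896 has 30 days: 89 − 30 = 59 left.
October 1896 has 31 days: 59 − 31 = 28 left.
28 days into November 1896 → November 28, 1896.

November 28, 1896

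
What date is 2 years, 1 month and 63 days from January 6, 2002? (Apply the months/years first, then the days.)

Counting forward 2 years, 1 month and 63 days from January 6, 2002: first the month/year part, then the days.
+2 years → 2004; month 1 + 1 = 2 → February 2004.
Day 6 is valid in February, giving February 6, 2004.
Now add 63 days from February 6, 2004.
February has 29 days, so 29 − 6 = 23 days remain after February 6, 2004; 63 − 23 = 40 left.
March 2004 has 31 days: 40 − 31 = 9 left.
9 days into April 2004 → April 9, 2004.

April 9, 2004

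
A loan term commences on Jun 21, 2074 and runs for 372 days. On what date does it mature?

Advancing 372 days from June 21, 2074.
June has 30 days, so 30 − 21 = 9 days remain after June 21, 2074; 372 − 9 = 363 left.
July 2074 has 31 days: 363 − 31 = 332 left.
August 2074 has 31 days: 332 − 31 = 301 left.
September 2074 has 30 days: 301 − 30 = 271 left.
October 2074 has 31 days: 271 − 31 = 240 left.
November 2074 has 30 days: 240 − 30 = 210 left.
December 2074 has 31 days: 210 − 31 = 179 left.
January 2075 has 31 days: 179 − 31 = 148 left.
February 2075 has 28 days (2075 is not a leap year): 148 − 28 = 120 left.
March 2075 has 31 days: 120 − 31 = 89 left.
April 2075 has 30 days: 89 − 30 = 59 left.
May 2075 has 31 days: 59 − 31 = 28 left.
28 days into June 2075 → June 28, 2075.

June 28, 2075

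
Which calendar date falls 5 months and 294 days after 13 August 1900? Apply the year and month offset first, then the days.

November 3, 1901

Advancing 5 months and 294 days from August 13, 1900: first the month/year part, then the days.
month 8 + 5 = 13, which is month 1 of year 1901 → January 1901.
Day 13 is valid in January, giving January 13, 1901.
Now add 294 days from January 13, 1901.
January has 31 days, so 31 − 13 = 18 days remain after January 13, 1901; 294 − 18 = 276 left.
February 1901 has 28 days (1901 is not a leap year): 276 − 28 = 248 left.
March 1901 has 31 days: 248 − 31 = 217 left.
April 1901 has 30 days: 217 − 30 = 187 left.
May 1901 has 31 days: 187 − 31 = 156 left.
June 1901 has 30 days: 156 − 30 = 126 left.
July 1901 has 31 days: 126 − 31 = 95 left.
August 1901 has 31 days: 95 − 31 = 64 left.
September 1901 has 30 days: 64 − 30 = 34 left.
October 1901 has 31 days: 34 − 31 = 3 left.
3 days into November 1901 → November 3, 1901.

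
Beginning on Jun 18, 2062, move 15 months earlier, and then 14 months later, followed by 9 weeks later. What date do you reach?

July 20, 2062

Subtracting 15 months from June 18, 2062:
month 6 − 15 = -9, which is month 3 of year 2061 → March 2061.
Day 18 is valid in March, giving March 18, 2061.
Advancing 14 months from March 18, 2061:
month 3 + 14 = 17, which is month 5 of year 2062 → May 2062.
Day 18 is valid in May, giving May 18, 2062.
Advancing 9 weeks (= 63 days) from May 18, 2062:
May has 31 days, so 31 − 18 = 13 days remain after May 18, 2062; 63 − 13 = 50 left.
June 2062 has 30 days: 50 − 30 = 20 left.
20 days into July 2062 → July 20, 2062.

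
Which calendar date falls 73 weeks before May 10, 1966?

December 15, 1964

Subtracting 73 weeks = 511 days from May 10, 1966.
Going back 10 days from May 10, 1966 reaches the end of the previous month; 511 − 10 = 501 left.
April 1966 has 30 days: 501 − 30 = 471 left.
March 1966 has 31 days: 471 − 31 = 440 left.
February 1966 has 28 days (1966 is not a leap year): 440 − 28 = 412 left.
January 1966 has 31 days: 412 − 31 = 381 left.
December 1965 has 31 days: 381 − 31 = 350 left.
November 1965 has 30 days: 350 − 30 = 320 left.
October 1965 has 31 days: 320 − 31 = 289 left.
September 1965 has 30 days: 289 − 30 = 259 left.
August 1965 has 31 days: 259 − 31 = 228 left.
July 1965 has 31 days: 228 − 31 = 197 left.
June 1965 has 30 days: 197 − 30 = 167 left.
May 1965 has 31 days: 167 − 31 = 136 left.
April 1965 has 30 days: 136 − 30 = 106 left.
March 1965 has 31 days: 106 − 31 = 75 left.
February 1965 has 28 days (1965 is not a leap year): 75 − 28 = 47 left.
January 1965 has 31 days: 47 − 31 = 16 left.
December 1964 has 31 days; 31 − 16 = 15 → December 15, 1964.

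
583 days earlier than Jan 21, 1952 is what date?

Going back 583 days from January 21, 1952.
Going back 21 days from January 21, 1952 reaches the end of the previous month; 583 − 21 = 562 left.
December 1951 has 31 days: 562 − 31 = 531 left.
November 1951 has 30 days: 531 − 30 = 501 left.
October 1951 has 31 days: 501 − 31 = 470 left.
September 1951 has 30 days: 470 − 30 = 440 left.
August 1951 has 31 days: 440 − 31 = 409 left.
July 1951 has 31 days: 409 − 31 = 378 left.
June 1951 has 30 days: 378 − 30 = 348 left.
May 1951 has 31 days: 348 − 31 = 317 left.
April 1951 has 30 days: 317 − 30 = 287 left.
March 1951 has 31 days: 287 − 31 = 256 left.
February 1951 has 28 days (1951 is not a leap year): 256 − 28 = 228 left.
January 1951 has 31 days: 228 − 31 = 197 left.
December 1950 has 31 days: 197 − 31 = 166 left.
November 1950 has 30 days: 166 − 30 = 136 left.
October 1950 has 31 days: 136 − 31 = 105 left.
September 1950 has 30 days: 105 − 30 = 75 left.
August 1950 has 31 days: 75 − 31 = 44 left.
July 1950 has 31 days: 44 − 31 = 13 left.
June 1950 has 30 days; 30 − 13 = 17 → June 17, 1950.

June 17, 1950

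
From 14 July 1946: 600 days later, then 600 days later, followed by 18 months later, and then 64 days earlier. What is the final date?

Adding 600 days from July 14, 1946:
July has 31 days, so 31 − 14 = 17 days remain after July 14, 1946; 600 − 17 = 583 left.
August 1946 has 31 days: 583 − 31 = 552 left.
September 1946 has 30 days: 552 − 30 = 522 left.
October 1946 has 31 days: 522 − 31 = 491 left.
November 1946 has 30 days: 491 − 30 = 461 left.
December 1946 has 31 days: 461 − 31 = 430 left.
January 1947 has 31 days: 430 − 31 = 399 left.
February 1947 has 28 days (1947 is not a leap year): 399 − 28 = 371 left.
March 1947 has 31 days: 371 − 31 = 340 left.
April 1947 has 30 days: 340 − 30 = 310 left.
May 1947 has 31 days: 310 − 31 = 279 left.
June 1947 has 30 days: 279 − 30 = 249 left.
July 1947 has 31 days: 249 − 31 = 218 left.
August 1947 has 31 days: 218 − 31 = 187 left.
September 1947 has 30 days: 187 − 30 = 157 left.
October 1947 has 31 days: 157 − 31 = 126 left.
November 1947 has 30 days: 126 − 30 = 96 left.
December 1947 has 31 days: 96 − 31 = 65 left.
January 1948 has 31 days: 65 − 31 = 34 left.
February 1948 has 29 days (1948 is a leap year): 34 − 29 = 5 left.
5 days into March 1948 → March 5, 1948.
Adding 600 days from March 5, 1948:
March has 31 days, so 31 − 5 = 26 days remain after March 5, 1948; 600 − 26 = 574 left.
April 1948 has 30 days: 574 − 30 = 544 left.
May 1948 has 31 days: 544 − 31 = 513 left.
June 1948 has 30 days: 513 − 30 = 483 left.
July 1948 has 31 days: 483 − 31 = 452 left.
August 1948 has 31 days: 452 − 31 = 421 left.
September 1948 has 30 days: 421 − 30 = 391 left.
October 1948 has 31 days: 391 − 31 = 360 left.
November 1948 has 30 days: 360 − 30 = 330 left.
December 1948 has 31 days: 330 − 31 = 299 left.
January 1949 has 31 days: 299 − 31 = 268 left.
February 1949 has 28 days (1949 is not a leap year): 268 − 28 = 240 left.
March 1949 has 31 days: 240 − 31 = 209 left.
April 1949 has 30 days: 209 − 30 = 179 left.
May 1949 has 31 days: 179 − 31 = 148 left.
June 1949 has 30 days: 148 − 30 = 118 left.
July 1949 has 31 days: 118 − 31 = 87 left.
August 1949 has 31 days: 87 − 31 = 56 left.
September 1949 has 30 days: 56 − 30 = 26 left.
26 days into October 1949 → October 26, 1949.
Adding 18 months from October 26, 1949:
month 10 + 18 = 28, which is month 4 of year 1951 → April 1951.
Day 26 is valid in April, giving April 26, 1951.
Subtracting 64 days from April 26, 1951:
Going back 26 days from April 26, 1951 reaches the end of the previous month; 64 − 26 = 38 left.
March 1951 has 31 days: 38 − 31 = 7 left.
February 1951 has 28 days; 28 − 7 = 21 → February 21, 1951.

February 21, 1951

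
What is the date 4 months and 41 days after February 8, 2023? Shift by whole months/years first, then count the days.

Advancing 4 months and 41 days from February 8, 2023: first the month/year part, then the days.
month 2 + 4 = 6 → June 2023.
Day 8 is valid in June, giving June 8, 2023.
Now add 41 days from June 8, 2023.
June has 30 days, so 30 − 8 = 22 days remain after June 8, 2023; 41 − 22 = 19 left.
19 days into July 2023 → July 19, 2023.

July 19, 2023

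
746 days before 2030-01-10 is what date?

December 26, 2027

Counting back 746 days from January 10, 2030.
Going back 10 days from January 10, 2030 reaches the end of the previous month; 746 − 10 = 736 left.
December 2029 has 31 days: 736 − 31 = 705 left.
November 2029 has 30 days: 705 − 30 = 675 left.
October 2029 has 31 days: 675 − 31 = 644 left.
September 2029 has 30 days: 644 − 30 = 614 left.
August 2029 has 31 days: 614 − 31 = 583 left.
July 2029 has 31 days: 583 − 31 = 552 left.
June 2029 has 30 days: 552 − 30 = 522 left.
May 2029 has 31 days: 522 − 31 = 491 left.
April 2029 has 30 days: 491 − 30 = 461 left.
March 2029 has 31 days: 461 − 31 = 430 left.
February 2029 has 28 days (2029 is not a leap year): 430 − 28 = 402 left.
January 2029 has 31 days: 402 − 31 = 371 left.
December 2028 has 31 days: 371 − 31 = 340 left.
November 2028 has 30 days: 340 − 30 = 310 left.
October 2028 has 31 days: 310 − 31 = 279 left.
September 2028 has 30 days: 279 − 30 = 249 left.
August 2028 has 31 days: 249 − 31 = 218 left.
July 2028 has 31 days: 218 − 31 = 187 left.
June 2028 has 30 days: 187 − 30 = 157 left.
May 2028 has 31 days: 157 − 31 = 126 left.
April 2028 has 30 days: 126 − 30 = 96 left.
March 2028 has 31 days: 96 − 31 = 65 left.
February 2028 has 29 days (2028 is a leap year): 65 − 29 = 36 left.
January 2028 has 31 days: 36 − 31 = 5 left.
December 2027 has 31 days; 31 − 5 = 26 → December 26, 2027.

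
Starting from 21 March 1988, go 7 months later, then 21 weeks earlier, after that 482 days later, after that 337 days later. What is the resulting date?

Adding 7 months from March 21, 1988:
month 3 + 7 = 10 → October 1988.
Day 21 is valid in October, giving October 21, 1988.
Counting back 21 weeks (= 147 days) from October 21, 1988:
Going back 21 days from October 21, 1988 reaches the end of the previous month; 147 − 21 = 126 left.
September 1988 has 30 days: 126 − 30 = 96 left.
August 1988 has 31 days: 96 − 31 = 65 left.
July 1988 has 31 days: 65 − 31 = 34 left.
June 1988 has 30 days: 34 − 30 = 4 left.
May 1988 has 31 days; 31 − 4 = 27 → May 27, 1988.
Advancing 482 days from May 27, 1988:
May has 31 days, so 31 − 27 = 4 days remain after May 27, 1988; 482 − 4 = 478 left.
June 1988 has 30 days: 478 − 30 = 448 left.
July 1988 has 31 days: 448 − 31 = 417 left.
August 1988 has 31 days: 417 − 31 = 386 left.
September 1988 has 30 days: 386 − 30 = 356 left.
October 1988 has 31 days: 356 − 31 = 325 left.
November 1988 has 30 days: 325 − 30 = 295 left.
December 1988 has 31 days: 295 − 31 = 264 left.
January 1989 has 31 days: 264 − 31 = 233 left.
February 1989 has 28 days (1989 is not a leap year): 233 − 28 = 205 left.
March 1989 has 31 days: 205 − 31 = 174 left.
April 1989 has 30 days: 174 − 30 = 144 left.
May 1989 has 31 days: 144 − 31 = 113 left.
June 1989 has 30 days: 113 − 30 = 83 left.
July 1989 has 31 days: 83 − 31 = 52 left.
August 1989 has 31 days: 52 − 31 = 21 left.
21 days into September 1989 → September 21, 1989.
Adding 337 days from September 21, 1989:
September has 30 days, so 30 − 21 = 9 days remain after September 21, 1989; 337 − 9 = 328 left.
October 1989 has 31 days: 328 − 31 = 297 left.
November 1989 has 30 days: 297 − 30 = 267 left.
December 1989 has 31 days: 267 − 31 = 236 left.
January 1990 has 31 days: 236 − 31 = 205 left.
February 1990 has 28 days (1990 is not a leap year): 205 − 28 = 177 left.
March 1990 has 31 days: 177 − 31 = 146 left.
April 1990 has 30 days: 146 − 30 = 116 left.
May 1990 has 31 days: 116 − 31 = 85 left.
June 1990 has 30 days: 85 − 30 = 55 left.
July 1990 has 31 days: 55 − 31 = 24 left.
24 days into August 1990 → August 24, 1990.

August 24, 1990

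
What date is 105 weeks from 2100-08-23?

August 28, 2102

Counting forward 105 weeks = 735 days from August 23, 2100.
August has 31 days, so 31 − 23 = 8 days remain after August 23, 2100; 735 − 8 = 727 left.
September 2100 has 30 days: 727 − 30 = 697 left.
October 2100 has 31 days: 697 − 31 = 666 left.
November 2100 has 30 days: 666 − 30 = 636 left.
December 2100 has 31 days: 636 − 31 = 605 left.
January 2101 has 31 days: 605 − 31 = 574 left.
February 2101 has 28 days (2101 is not a leap year): 574 − 28 = 546 left.
March 2101 has 31 days: 546 − 31 = 515 left.
April 2101 has 30 days: 515 − 30 = 485 left.
May 2101 has 31 days: 485 − 31 = 454 left.
June 2101 has 30 days: 454 − 30 = 424 left.
July 2101 has 31 days: 424 − 31 = 393 left.
August 2101 has 31 days: 393 − 31 = 362 left.
September 2101 has 30 days: 362 − 30 = 332 left.
October 2101 has 31 days: 332 − 31 = 301 left.
November 2101 has 30 days: 301 − 30 = 271 left.
December 2101 has 31 days: 271 − 31 = 240 left.
January 2102 has 31 days: 240 − 31 = 209 left.
February 2102 has 28 days (2102 is not a leap year): 209 − 28 = 181 left.
March 2102 has 31 days: 181 − 31 = 150 left.
April 2102 has 30 days: 150 − 30 = 120 left.
May 2102 has 31 days: 120 − 31 = 89 left.
June 2102 has 30 days: 89 − 30 = 59 left.
July 2102 has 31 days: 59 − 31 = 28 left.
28 days into August 2102 → August 28, 2102.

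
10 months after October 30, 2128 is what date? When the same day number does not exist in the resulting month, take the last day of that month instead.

Advancing 10 months from October 30, 2128.
month 10 + 10 = 20, which is month 8 of year 2129 → August 2129.
Day 30 is valid in August, giving August 30, 2129.

August 30, 2129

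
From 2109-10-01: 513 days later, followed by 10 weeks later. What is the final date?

Adding 513 days from October 1, 2109:
October has 31 days, so 31 − 1 = 30 days remain after October 1, 2109; 513 − 30 = 483 left.
November 2109 has 30 days: 483 − 30 = 453 left.
December 2109 has 31 days: 453 − 31 = 422 left.
January 2110 has 31 days: 422 − 31 = 391 left.
February 2110 has 28 days (2110 is not a leap year): 391 − 28 = 363 left.
March 2110 has 31 days: 363 − 31 = 332 left.
April 2110 has 30 days: 332 − 30 = 302 left.
May 2110 has 31 days: 302 − 31 = 271 left.
June 2110 has 30 days: 271 − 30 = 241 left.
July 2110 has 31 days: 241 − 31 = 210 left.
August 2110 has 31 days: 210 − 31 = 179 left.
September 2110 has 30 days: 179 − 30 = 149 left.
October 2110 has 31 days: 149 − 31 = 118 left.
November 2110 has 30 days: 118 − 30 = 88 left.
December 2110 has 31 days: 88 − 31 = 57 left.
January 2111 has 31 days: 57 − 31 = 26 left.
26 days into February 2111 → February 26, 2111.
Counting forward 10 weeks (= 70 days) from February 26, 2111:
February has 28 days, so 28 − 26 = 2 days remain after February 26, 2111; 70 − 2 = 68 left.
March 2111 has 31 days: 68 − 31 = 37 left.
April 2111 has 30 days: 37 − 30 = 7 left.
7 days into May 2111 → May 7, 2111.

May 7, 2111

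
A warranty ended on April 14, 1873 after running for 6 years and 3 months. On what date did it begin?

Going back 6 years and 3 months from April 14, 1873.
-6 years → 1867; month 4 − 3 = 1 → January 1867.
Day 14 is valid in January, giving January 14, 1867.

January 14, 1867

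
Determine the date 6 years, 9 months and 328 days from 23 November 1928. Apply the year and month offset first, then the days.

Counting forward 6 years, 9 months and 328 days from November 23, 1928: first the month/year part, then the days.
+6 years → 1934; month 11 + 9 = 20, which is month 8 of year 1935 → August 1935.
Day 23 is valid in August, giving August 23, 1935.
Now add 328 days from August 23, 1935.
August has 31 days, so 31 − 23 = 8 days remain after August 23, 1935; 328 − 8 = 320 left.
September 1935 has 30 days: 320 − 30 = 290 left.
October 1935 has 31 days: 290 − 31 = 259 left.
November 1935 has 30 days: 259 − 30 = 229 left.
December 1935 has 31 days: 229 − 31 = 198 left.
January 1936 has 31 days: 198 − 31 = 167 left.
February 1936 has 29 days (1936 is a leap year): 167 − 29 = 138 left.
March 1936 has 31 days: 138 − 31 = 107 left.
April 1936 has 30 days: 107 − 30 = 77 left.
May 1936 has 31 days: 77 − 31 = 46 left.
June 1936 has 30 days: 46 − 30 = 16 left.
16 days into July 1936 → July 16, 1936.

July 16, 1936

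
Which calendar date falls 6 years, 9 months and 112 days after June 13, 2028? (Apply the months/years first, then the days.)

July 3, 2035

Advancing 6 years, 9 months and 112 days from June 13, 2028: first the month/year part, then the days.
+6 years → 2034; month 6 + 9 = 15, which is month 3 of year 2035 → March 2035.
Day 13 is valid in March, giving March 13, 2035.
Now add 112 days from March 13, 2035.
March has 31 days, so 31 − 13 = 18 days remain after March 13, 2035; 112 − 18 = 94 left.
April 2035 has 30 days: 94 − 30 = 64 left.
May 2035 has 31 days: 64 − 31 = 33 left.
June 2035 has 30 days: 33 − 30 = 3 left.
3 days into July 2035 → July 3, 2035.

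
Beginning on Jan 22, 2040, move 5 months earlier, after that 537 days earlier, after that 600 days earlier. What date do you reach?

July 11, 2036

Subtracting 5 months from January 22, 2040:
month 1 − 5 = -4, which is month 8 of year 2039 → August 2039.
Day 22 is valid in August, giving August 22, 2039.
Going back 537 days from August 22, 2039:
Going back 22 days from August 22, 2039 reaches the end of the previous month; 537 − 22 = 515 left.
July 2039 has 31 days: 515 − 31 = 484 left.
June 2039 has 30 days: 484 − 30 = 454 left.
May 2039 has 31 days: 454 − 31 = 423 left.
April 2039 has 30 days: 423 − 30 = 393 left.
March 2039 has 31 days: 393 − 31 = 362 left.
February 2039 has 28 days (2039 is not a leap year): 362 − 28 = 334 left.
January 2039 has 31 days: 334 − 31 = 303 left.
December 2038 has 31 days: 303 − 31 = 272 left.
November 2038 has 30 days: 272 − 30 = 242 left.
October 2038 has 31 days: 242 − 31 = 211 left.
September 2038 has 30 days: 211 − 30 = 181 left.
August 2038 has 31 days: 181 − 31 = 150 left.
July 2038 has 31 days: 150 − 31 = 119 left.
June 2038 has 30 days: 119 − 30 = 89 left.
May 2038 has 31 days: 89 − 31 = 58 left.
April 2038 has 30 days: 58 − 30 = 28 left.
March 2038 has 31 days; 31 − 28 = 3 → March 3, 2038.
Going back 600 days from March 3, 2038:
Going back 3 days from March 3, 2038 reaches the end of the previous month; 600 − 3 = 597 left.
February 2038 has 28 days (2038 is not a leap year): 597 − 28 = 569 left.
January 2038 has 31 days: 569 − 31 = 538 left.
December 2037 has 31 days: 538 − 31 = 507 left.
November 2037 has 30 days: 507 − 30 = 477 left.
October 2037 has 31 days: 477 − 31 = 446 left.
September 2037 has 30 days: 446 − 30 = 416 left.
August 2037 has 31 days: 416 − 31 = 385 left.
July 2037 has 31 days: 385 − 31 = 354 left.
June 2037 has 30 days: 354 − 30 = 324 left.
May 2037 has 31 days: 324 − 31 = 293 left.
April 2037 has 30 days: 293 − 30 = 263 left.
March 2037 has 31 days: 263 − 31 = 232 left.
February 2037 has 28 days (2037 is not a leap year): 232 − 28 = 204 left.
January 2037 has 31 days: 204 − 31 = 173 left.
December 2036 has 31 days: 173 − 31 = 142 left.
November 2036 has 30 days: 142 − 30 = 112 left.
October 2036 has 31 days: 112 − 31 = 81 left.
September 2036 has 30 days: 81 − 30 = 51 left.
August 2036 has 31 days: 51 − 31 = 20 left.
July 2036 has 31 days; 31 − 20 = 11 → July 11, 2036.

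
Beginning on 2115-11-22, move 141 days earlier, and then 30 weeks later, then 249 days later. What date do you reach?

Subtracting 141 days from November 22, 2115:
Going back 22 days from November 22, 2115 reaches the end of the previous month; 141 − 22 = 119 left.
October 2115 has 31 days: 119 − 31 = 88 left.
September 2115 has 30 days: 88 − 30 = 58 left.
August 2115 has 31 days: 58 − 31 = 27 left.
July 2115 has 31 days; 31 − 27 = 4 → July 4, 2115.
Counting forward 30 weeks (= 210 days) from July 4, 2115:
July has 31 days, so 31 − 4 = 27 days remain after July 4, 2115; 210 − 27 = 183 left.
August 2115 has 31 days: 183 − 31 = 152 left.
September 2115 has 30 days: 152 − 30 = 122 left.
October 2115 has 31 days: 122 − 31 = 91 left.
November 2115 has 30 days: 91 − 30 = 61 left.
December 2115 has 31 days: 61 − 31 = 30 left.
30 days into January 2116 → January 30, 2116.
Advancing 249 days from January 30, 2116:
January has 31 days, so 31 − 30 = 1 day remains after January 30, 2116; 249 − 1 = 248 left.
February 2116 has 29 days (2116 is a leap year): 248 − 29 = 219 left.
March 2116 has 31 days: 219 − 31 = 188 left.
April 2116 has 30 days: 188 − 30 = 158 left.
May 2116 has 31 days: 158 − 31 = 127 left.
June 2116 has 30 days: 127 − 30 = 97 left.
July 2116 has 31 days: 97 − 31 = 66 left.
August 2116 has 31 days: 66 − 31 = 35 left.
September 2116 has 30 days: 35 − 30 = 5 left.
5 days into October 2116 → October 5, 2116.

October 5, 2116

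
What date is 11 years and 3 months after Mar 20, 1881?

June 20, 1892

Advancing 11 years and 3 months from March 20, 1881.
+11 years → 1892; month 3 + 3 = 6 → June 1892.
Day 20 is valid in June, giving June 20, 1892.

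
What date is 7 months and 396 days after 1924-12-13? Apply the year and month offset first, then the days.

Advancing 7 months and 396 days from December 13, 1924: first the month/year part, then the days.
month 12 + 7 = 19, which is month 7 of year 1925 → July 1925.
Day 13 is valid in July, giving July 13, 1925.
Now add 396 days from July 13, 1925.
July has 31 days, so 31 − 13 = 18 days remain after July 13, 1925; 396 − 18 = 378 left.
August 1925 has 31 days: 378 − 31 = 347 left.
September 1925 has 30 days: 347 − 30 = 317 left.
October 1925 has 31 days: 317 − 31 = 286 left.
November 1925 has 30 days: 286 − 30 = 256 left.
December 1925 has 31 days: 256 − 31 = 225 left.
January 1926 has 31 days: 225 − 31 = 194 left.
February 1926 has 28 days (1926 is not a leap year): 194 − 28 = 166 left.
March 1926 has 31 days: 166 − 31 = 135 left.
April 1926 has 30 days: 135 − 30 = 105 left.
May 1926 has 31 days: 105 − 31 = 74 left.
June 1926 has 30 days: 74 − 30 = 44 left.
July 1926 has 31 days: 44 − 31 = 13 left.
13 days into August 1926 → August 13, 1926.

August 13, 1926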